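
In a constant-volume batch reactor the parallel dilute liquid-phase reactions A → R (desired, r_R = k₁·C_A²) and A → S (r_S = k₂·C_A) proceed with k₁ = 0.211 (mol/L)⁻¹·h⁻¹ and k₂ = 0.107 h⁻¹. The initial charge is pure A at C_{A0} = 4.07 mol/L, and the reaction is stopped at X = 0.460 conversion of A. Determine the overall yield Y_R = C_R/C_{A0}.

C_A = C_{A0}(1−X) = 2.198 mol/L.
Along a PFR/batch, dC_S/dC_A = −r_S/(r_R+r_S) = −k₂/(k₂+k₁·C_A).
Integrating from C_{A0} to C_A: C_S = (0.107/0.211)·ln[(0.107+0.211·4.07)/(0.107+0.211·2.20)] = 0.5071·ln(0.9658/0.5707) = 0.2667 mol/L.
Then C_R = (C_{A0}−C_A) − C_S = 1.872 − 0.2667 = 1.605 mol/L.
Y_R = C_R/C_{A0} = 1.605/4.07 = 0.394.

0.394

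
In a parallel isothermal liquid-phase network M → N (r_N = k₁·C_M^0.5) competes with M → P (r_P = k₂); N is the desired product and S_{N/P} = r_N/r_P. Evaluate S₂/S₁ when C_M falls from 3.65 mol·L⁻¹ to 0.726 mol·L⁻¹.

S_{N/P} = (k₁/k₂)·C_M^0.5, so S₂/S₁ = (C_{M,2}/C_{M,1})^0.5.
= (0.726/3.65)^0.5 = (0.1989)^0.5 = 0.446.

0.446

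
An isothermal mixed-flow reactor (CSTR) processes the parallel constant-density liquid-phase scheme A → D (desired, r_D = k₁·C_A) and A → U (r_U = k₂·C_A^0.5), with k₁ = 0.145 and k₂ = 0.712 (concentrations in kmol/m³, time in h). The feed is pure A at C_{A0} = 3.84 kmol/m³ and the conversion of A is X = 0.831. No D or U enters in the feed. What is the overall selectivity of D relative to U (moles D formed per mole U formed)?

Exit C_A = C_{A0}(1−X) = 3.84×0.169 = 0.6490 kmol/m³.
A CSTR operates uniformly at the exit composition, giving r_D = 0.09410 and r_U = 0.5736 (each k·C_A^n at C_A = 0.6490).
Overall selectivity = C_D/C_U = r_Dτ/(r_Uτ) = r_D/r_U = 0.164.

0.164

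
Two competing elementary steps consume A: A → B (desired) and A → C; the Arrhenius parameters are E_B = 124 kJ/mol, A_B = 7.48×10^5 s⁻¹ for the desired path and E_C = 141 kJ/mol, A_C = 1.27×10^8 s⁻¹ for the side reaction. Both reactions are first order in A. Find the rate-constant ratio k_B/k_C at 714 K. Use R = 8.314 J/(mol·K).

Since both paths have the same order in A, the concentration cancels and S_{B/C} = k_B/k_C = (A_B/A_C)·exp[(E_C−E_B)/(RT)].
(E_C−E_B)/(RT) = (141−124)×10³/(8.314×714) = 17000/5936 = 2.864.
k_B/k_C = (7.48×10^5/1.27×10^8)·exp(2.864) = 0.005890 × 17.53 = 0.103.
Since E_B < E_C, lowering the temperature improves selectivity toward B.

0.103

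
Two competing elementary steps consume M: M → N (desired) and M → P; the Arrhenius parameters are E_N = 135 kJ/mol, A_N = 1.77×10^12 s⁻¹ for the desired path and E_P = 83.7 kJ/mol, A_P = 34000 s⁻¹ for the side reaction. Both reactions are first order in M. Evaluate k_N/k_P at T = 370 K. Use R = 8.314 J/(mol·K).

With equal orders, S_{N/P} = k_N/k_P = (A_N/A_P)·exp[(E_P−E_N)/(RT)].
(E_P−E_N)/(RT) = (83.7−135)×10³/(8.314×370) = -51300/3076 = -16.68.
k_N/k_P = (1.77×10^12/34000)·exp(-16.68) = 5.206×10^7 × 5.721×10^-8 = 2.98.
Since E_N > E_P, raising the temperature improves selectivity toward N.

2.98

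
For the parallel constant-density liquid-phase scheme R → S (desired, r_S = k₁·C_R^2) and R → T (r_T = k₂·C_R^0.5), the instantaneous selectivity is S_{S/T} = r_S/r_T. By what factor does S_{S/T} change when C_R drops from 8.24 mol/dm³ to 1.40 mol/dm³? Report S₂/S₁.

0.0700

S_{S/T} = (k₁/k₂)·C_R^1.5, so S₂/S₁ = (C_{R,2}/C_{R,1})^1.5.
= (1.40/8.24)^1.5 = (0.1699)^1.5 = 0.0700.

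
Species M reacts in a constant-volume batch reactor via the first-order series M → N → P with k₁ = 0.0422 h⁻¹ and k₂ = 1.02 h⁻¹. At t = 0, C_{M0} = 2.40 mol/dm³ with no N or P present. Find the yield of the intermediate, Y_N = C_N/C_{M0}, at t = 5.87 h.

The intermediate concentration in a first-order A→B→C sequence is C_N = k₁C_{M0}(e^(−k₁t) − e^(−k₂t))/(k₂−k₁).
e^(−k₁t) = e^(−0.0422×5.87) = e^(−0.2477) = 0.7806; e^(−k₂t) = e^(−5.987) = 0.002510.
C_N = 0.0422×2.40/(1.02−0.0422) × (0.7806−0.002510) = 0.1036×0.7781 = 0.08059 mol/dm³.
Y_N = C_N/C_{M0} = 0.08059/2.40 = 0.0336.

0.0336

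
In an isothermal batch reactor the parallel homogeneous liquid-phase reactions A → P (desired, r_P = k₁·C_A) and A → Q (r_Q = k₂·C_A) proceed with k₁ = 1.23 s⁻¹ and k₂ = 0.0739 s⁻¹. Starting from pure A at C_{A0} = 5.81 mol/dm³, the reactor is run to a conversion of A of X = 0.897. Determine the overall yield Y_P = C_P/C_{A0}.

C_A = C_{A0}(1−X) = 0.5984 mol/dm³.
Both paths are first order in A, so the instantaneous fraction to P is constant: dC_P/d(−C_A) = k₁/(k₁+k₂) = 0.9433.
C_P = 0.9433·(C_{A0}−C_A) = 0.9433×5.212 = 4.92 mol/dm³.
Y_P = C_P/C_{A0} = 4.916/5.81 = 0.846.

0.846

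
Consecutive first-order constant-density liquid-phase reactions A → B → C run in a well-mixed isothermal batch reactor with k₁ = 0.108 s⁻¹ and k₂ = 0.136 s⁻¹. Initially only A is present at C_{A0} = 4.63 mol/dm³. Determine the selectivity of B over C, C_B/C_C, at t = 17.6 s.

0.358

The intermediate concentration in a first-order A→B→C sequence is C_B = k₁C_{A0}(e^(−k₁t) − e^(−k₂t))/(k₂−k₁).
e^(−k₁t) = e^(−0.108×17.6) = e^(−1.901) = 0.1494; e^(−k₂t) = e^(−2.394) = 0.09130.
C_B = 0.108×4.63/(0.136−0.108) × (0.1494−0.09130) = 17.86×0.05815 = 1.038 mol/dm³.
C_A = C_{A0}e^(−k₁t) = 0.6919 mol/dm³, so C_C = C_{A0}−C_A−C_B = 2.900 mol/dm³; C_B/C_C = 0.358.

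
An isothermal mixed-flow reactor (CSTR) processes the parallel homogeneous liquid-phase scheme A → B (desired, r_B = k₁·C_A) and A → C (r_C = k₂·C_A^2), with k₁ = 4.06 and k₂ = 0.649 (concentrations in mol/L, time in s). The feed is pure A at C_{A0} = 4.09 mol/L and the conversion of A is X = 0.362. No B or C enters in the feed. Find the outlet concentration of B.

1.04 mol/L

Exit C_A = C_{A0}(1−X) = 4.09×0.638 = 2.609 mol/L.
Rates in a CSTR are evaluated at the outlet concentration: r_B = 4.06×2.609 = 10.59, r_C = 0.649×2.609^2 = 4.419.
Fraction of consumed A going to B: r_B/(r_B+r_C) = 0.7057.
C_B = 0.7057·C_{A0}·X = 0.7057×4.09×0.362 = 1.04 mol/L.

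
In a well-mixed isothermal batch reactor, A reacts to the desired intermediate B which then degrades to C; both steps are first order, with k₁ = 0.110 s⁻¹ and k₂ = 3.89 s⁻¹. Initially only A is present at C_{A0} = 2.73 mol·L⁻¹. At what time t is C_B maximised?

The intermediate peaks when r₁ = r₂, i.e. k₁e^(−k₁t) = k₂e^(−k₂t), giving t_opt = ln(k₂/k₁)/(k₂−k₁).
= ln(3.89/0.110)/(3.89−0.110) = ln(35.36)/3.780 = 3.566/3.780 = 0.943 s.

0.943 s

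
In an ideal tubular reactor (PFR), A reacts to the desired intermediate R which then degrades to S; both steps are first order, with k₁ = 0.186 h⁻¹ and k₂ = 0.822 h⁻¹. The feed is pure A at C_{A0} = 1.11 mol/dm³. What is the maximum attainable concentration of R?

At the optimum, C_{R,max}/C_{A0} = (k₁/k₂)^[k₂/(k₂−k₁)].
= (0.186/0.822)^(0.822/(0.822−0.186)) = (0.2263)^(1.292) = 0.1465.
C_{R,max} = 0.1465×1.11 = 0.163 mol/dm³.

0.163 mol/dm³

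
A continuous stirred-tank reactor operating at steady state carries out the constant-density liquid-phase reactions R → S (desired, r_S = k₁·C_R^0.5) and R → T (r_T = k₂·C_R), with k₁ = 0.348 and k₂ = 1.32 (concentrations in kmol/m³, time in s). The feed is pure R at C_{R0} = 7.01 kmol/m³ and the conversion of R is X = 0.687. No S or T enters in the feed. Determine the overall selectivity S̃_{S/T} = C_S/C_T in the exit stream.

Exit C_R = C_{R0}(1−X) = 7.01×0.313 = 2.194 kmol/m³.
In a CSTR the entire volume is at exit conditions, so r_S = 0.348×2.194^0.5 = 0.5155 and r_T = 1.32×2.194 = 2.896.
Overall selectivity = C_S/C_T = r_Sτ/(r_Tτ) = r_S/r_T = 0.178.

0.178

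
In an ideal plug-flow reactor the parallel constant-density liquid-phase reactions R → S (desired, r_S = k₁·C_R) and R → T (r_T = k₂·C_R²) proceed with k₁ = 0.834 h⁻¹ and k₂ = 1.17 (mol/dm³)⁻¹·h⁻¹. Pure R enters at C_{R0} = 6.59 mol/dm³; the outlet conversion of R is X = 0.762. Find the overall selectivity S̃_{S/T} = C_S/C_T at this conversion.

C_R = C_{R0}(1−X) = 1.568 mol/dm³.
Along a PFR/batch, dC_S/dC_R = −r_S/(r_S+r_T) = −k₁/(k₁+k₂·C_R).
Integrating from C_{R0} to C_R: C_S = (0.834/1.17)·ln[(0.834+1.17·6.59)/(0.834+1.17·1.57)] = 0.7128·ln(8.544/2.669) = 0.8294 mol/dm³.
C_T = (C_{R0}−C_R)−C_S = 4.192 mol/dm³; S̃_{S/T} = 0.8294/4.192 = 0.198.

0.198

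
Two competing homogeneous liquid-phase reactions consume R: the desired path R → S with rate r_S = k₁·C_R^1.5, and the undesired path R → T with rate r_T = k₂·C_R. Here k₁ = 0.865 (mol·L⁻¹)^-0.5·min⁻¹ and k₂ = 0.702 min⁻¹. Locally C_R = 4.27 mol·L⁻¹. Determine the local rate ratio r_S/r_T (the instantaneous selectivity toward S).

2.55

S_{S/T} = r_S/r_T = (k₁·C_R^1.5)/(k₂·C_R) = (k₁/k₂)·C_R^0.5.
= (0.865×4.270^1.5) / (0.702×4.270) = 7.632/2.998 = 2.55.
Since the desired path is higher order in R, keeping C_R high (PFR or concentrated feed) favours S.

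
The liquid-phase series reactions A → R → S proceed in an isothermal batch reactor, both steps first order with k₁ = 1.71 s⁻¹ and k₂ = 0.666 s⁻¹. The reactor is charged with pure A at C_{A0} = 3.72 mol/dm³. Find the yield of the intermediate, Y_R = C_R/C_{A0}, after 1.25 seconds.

0.519

For first-order series with pure A initially, C_R(t) = k₁C_{A0}/(k₂−k₁)·(e^(−k₁t) − e^(−k₂t)).
e^(−k₁t) = e^(−1.71×1.25) = e^(−2.138) = 0.1179; e^(−k₂t) = e^(−0.8325) = 0.4350.
C_R = 1.71×3.72/(0.666−1.71) × (0.1179−0.4350) = (-6.093)×(-0.3170) = 1.932 mol/dm³.
Y_R = C_R/C_{A0} = 1.932/3.72 = 0.519.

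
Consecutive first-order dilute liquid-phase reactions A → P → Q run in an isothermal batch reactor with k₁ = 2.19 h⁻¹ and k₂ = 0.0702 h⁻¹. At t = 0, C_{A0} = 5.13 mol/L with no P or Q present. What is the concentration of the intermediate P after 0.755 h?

Solving the coupled first-order balances gives C_P(t) = [k₁/(k₂−k₁)]·C_{A0}·(e^(−k₁t) − e^(−k₂t)).
e^(−k₁t) = e^(−2.19×0.755) = e^(−1.653) = 0.1914; e^(−k₂t) = e^(−0.05300) = 0.9484.
C_P = 2.19×5.13/(0.0702−2.19) × (0.1914−0.9484) = (-5.300)×(-0.7570) = 4.012 mol/L.

4.01 mol/L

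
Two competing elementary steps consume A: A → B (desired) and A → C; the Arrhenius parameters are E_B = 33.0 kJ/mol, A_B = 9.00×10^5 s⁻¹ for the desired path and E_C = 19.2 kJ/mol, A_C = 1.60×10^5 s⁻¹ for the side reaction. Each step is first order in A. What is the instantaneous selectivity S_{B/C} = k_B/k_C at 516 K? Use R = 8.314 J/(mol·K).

0.225

k_B/k_C = (A_B/A_C)·exp[−(E_B−E_C)/(RT)] = (A_B/A_C)·exp[(E_C−E_B)/(RT)].
(E_C−E_B)/(RT) = (19.2−33.0)×10³/(8.314×516) = -13800/4290 = -3.217.
k_B/k_C = (9.00×10^5/1.60×10^5)·exp(-3.217) = 5.625 × 0.04008 = 0.225.
Since E_B > E_C, raising the temperature improves selectivity toward B.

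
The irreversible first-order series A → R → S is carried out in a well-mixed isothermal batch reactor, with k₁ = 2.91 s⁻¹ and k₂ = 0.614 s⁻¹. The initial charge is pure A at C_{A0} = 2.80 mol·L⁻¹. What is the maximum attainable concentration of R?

At the optimum, C_{R,max}/C_{A0} = (k₁/k₂)^[k₂/(k₂−k₁)].
= (2.91/0.614)^(0.614/(0.614−2.91)) = (4.739)^(-0.2674) = 0.6596.
C_{R,max} = 0.6596×2.80 = 1.85 mol·L⁻¹.

1.85 mol·L⁻¹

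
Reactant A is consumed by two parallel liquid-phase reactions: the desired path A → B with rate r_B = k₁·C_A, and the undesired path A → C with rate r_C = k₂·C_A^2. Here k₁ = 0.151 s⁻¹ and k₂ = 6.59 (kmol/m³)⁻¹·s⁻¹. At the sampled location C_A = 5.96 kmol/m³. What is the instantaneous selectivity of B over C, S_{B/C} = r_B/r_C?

S_{B/C} = r_B/r_C = (k₁·C_A)/(k₂·C_A^2) = (k₁/k₂)·C_A⁻¹.
= (0.151×5.960) / (6.59×5.960^2) = 0.9000/234.1 = 0.00384.
The undesired path is higher order in A, so low C_A (CSTR or dilute feed) favours B.

0.00384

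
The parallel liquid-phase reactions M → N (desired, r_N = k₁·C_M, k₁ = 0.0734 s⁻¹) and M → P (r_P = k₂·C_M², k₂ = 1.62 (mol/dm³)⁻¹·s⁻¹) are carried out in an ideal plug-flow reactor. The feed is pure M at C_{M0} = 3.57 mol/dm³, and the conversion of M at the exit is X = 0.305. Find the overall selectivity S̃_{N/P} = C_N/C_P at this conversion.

C_M = C_{M0}(1−X) = 2.481 mol/dm³.
Along a PFR/batch, dC_N/dC_M = −r_N/(r_N+r_P) = −k₁/(k₁+k₂·C_M).
Integrating from C_{M0} to C_M: C_N = (0.0734/1.62)·ln[(0.0734+1.62·3.57)/(0.0734+1.62·2.48)] = 0.04531·ln(5.857/4.093) = 0.01624 mol/dm³.
C_P = (C_{M0}−C_M)−C_N = 1.073 mol/dm³; S̃_{N/P} = 0.01624/1.073 = 0.0151.

0.0151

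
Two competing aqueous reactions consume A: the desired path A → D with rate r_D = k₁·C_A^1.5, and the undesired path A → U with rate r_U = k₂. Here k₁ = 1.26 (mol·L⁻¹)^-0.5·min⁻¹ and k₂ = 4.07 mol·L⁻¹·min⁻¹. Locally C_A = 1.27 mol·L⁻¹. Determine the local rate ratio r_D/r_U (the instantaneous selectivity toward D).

0.443

S_{D/U} = r_D/r_U = (k₁·C_A^1.5)/(k₂) = (k₁/k₂)·C_A^1.5.
= (1.26×1.270^1.5) / (4.07) = 1.803/4.070 = 0.443.
Since the desired path is higher order in A, keeping C_A high (PFR or concentrated feed) favours D.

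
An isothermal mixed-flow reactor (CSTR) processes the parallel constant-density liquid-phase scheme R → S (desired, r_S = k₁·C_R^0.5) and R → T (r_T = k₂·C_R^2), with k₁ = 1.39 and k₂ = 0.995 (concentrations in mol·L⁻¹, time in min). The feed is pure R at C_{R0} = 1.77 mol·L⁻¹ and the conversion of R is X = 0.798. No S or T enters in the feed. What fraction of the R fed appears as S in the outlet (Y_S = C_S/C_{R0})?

Exit C_R = C_{R0}(1−X) = 1.77×0.202 = 0.3575 mol·L⁻¹.
In a CSTR the entire volume is at exit conditions, so r_S = 1.39×0.3575^0.5 = 0.8311 and r_T = 0.995×0.3575^2 = 0.1272.
Fraction of consumed R going to S: r_S/(r_S+r_T) = 0.8673.
C_S = 0.8673·C_{R0}·X = 0.8673×1.77×0.798 = 1.22 mol·L⁻¹; Y_S = C_S/C_{R0} = 0.692.

0.692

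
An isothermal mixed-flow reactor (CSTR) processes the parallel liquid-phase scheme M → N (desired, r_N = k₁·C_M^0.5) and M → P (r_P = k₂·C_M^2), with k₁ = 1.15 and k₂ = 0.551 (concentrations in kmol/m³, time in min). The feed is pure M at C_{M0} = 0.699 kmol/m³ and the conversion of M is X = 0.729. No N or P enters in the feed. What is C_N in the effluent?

Exit C_M = C_{M0}(1−X) = 0.699×0.271 = 0.1894 kmol/m³.
In a CSTR the entire volume is at exit conditions, so r_N = 1.15×0.1894^0.5 = 0.5005 and r_P = 0.551×0.1894^2 = 0.01977.
Fraction of consumed M going to N: r_N/(r_N+r_P) = 0.9620.
C_N = 0.9620·C_{M0}·X = 0.9620×0.699×0.729 = 0.490 kmol/m³.

0.490 kmol/m³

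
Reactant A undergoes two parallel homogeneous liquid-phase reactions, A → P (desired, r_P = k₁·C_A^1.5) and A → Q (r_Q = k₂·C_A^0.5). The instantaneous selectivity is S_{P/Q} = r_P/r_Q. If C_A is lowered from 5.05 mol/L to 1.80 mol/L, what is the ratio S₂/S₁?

S_{P/Q} = (k₁/k₂)·C_A, so S₂/S₁ = (C_{A,2}/C_{A,1}).
= 1.80/5.05 = 0.356.
Selectivity toward P falls as C_A falls — high-concentration operation is favoured.

0.356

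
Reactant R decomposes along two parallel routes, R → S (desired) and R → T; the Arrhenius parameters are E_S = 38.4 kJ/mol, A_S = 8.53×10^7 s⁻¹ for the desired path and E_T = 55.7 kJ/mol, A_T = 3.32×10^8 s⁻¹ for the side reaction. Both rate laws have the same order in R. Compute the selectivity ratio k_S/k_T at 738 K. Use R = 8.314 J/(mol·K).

4.31

k_S/k_T = (A_S/A_T)·exp[−(E_S−E_T)/(RT)] = (A_S/A_T)·exp[(E_T−E_S)/(RT)].
(E_T−E_S)/(RT) = (55.7−38.4)×10³/(8.314×738) = 17300/6136 = 2.820.
k_S/k_T = (8.53×10^7/3.32×10^8)·exp(2.820) = 0.2569 × 16.77 = 4.31.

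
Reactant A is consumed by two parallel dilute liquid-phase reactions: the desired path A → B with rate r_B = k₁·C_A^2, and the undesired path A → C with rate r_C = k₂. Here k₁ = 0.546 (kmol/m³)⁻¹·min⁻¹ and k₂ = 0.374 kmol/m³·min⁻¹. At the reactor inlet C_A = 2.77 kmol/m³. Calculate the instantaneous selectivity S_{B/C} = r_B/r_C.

S_{B/C} = r_B/r_C = (k₁·C_A^2)/(k₂) = (k₁/k₂)·C_A^2.
= (0.546×2.770^2) / (0.374) = 4.189/0.3740 = 11.2.
Since the desired path is higher order in A, keeping C_A high (PFR or concentrated feed) favours B.

11.2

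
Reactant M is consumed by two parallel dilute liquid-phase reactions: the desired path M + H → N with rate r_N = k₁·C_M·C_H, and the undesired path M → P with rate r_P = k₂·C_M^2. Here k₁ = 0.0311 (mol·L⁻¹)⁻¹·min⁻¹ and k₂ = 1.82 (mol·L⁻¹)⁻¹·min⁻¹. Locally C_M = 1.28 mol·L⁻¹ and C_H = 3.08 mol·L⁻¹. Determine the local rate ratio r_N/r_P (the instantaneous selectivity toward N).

0.0411

S_{N/P} = r_N/r_P = (k₁·C_M·C_H)/(k₂·C_M^2) = (k₁/k₂)·C_M⁻¹·C_H.
= (0.0311×1.280×3.080) / (1.82×1.280^2) = 0.1226/2.982 = 0.0411.
The undesired path is higher order in M, so low C_M (CSTR or dilute feed) favours N.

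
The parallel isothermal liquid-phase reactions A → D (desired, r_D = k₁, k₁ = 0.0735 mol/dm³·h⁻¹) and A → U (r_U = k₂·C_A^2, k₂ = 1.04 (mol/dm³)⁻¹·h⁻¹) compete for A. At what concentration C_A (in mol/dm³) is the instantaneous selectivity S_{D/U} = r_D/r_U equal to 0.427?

S_{D/U} = (k₁/k₂)·C_A^-2 ⇒ C_A = (S·k₂/k₁)^(-0.5).
= (0.427×1.04/0.0735)^(-0.5) = (6.042)^(-0.5) = 0.407 mol/dm³.

0.407 mol/dm³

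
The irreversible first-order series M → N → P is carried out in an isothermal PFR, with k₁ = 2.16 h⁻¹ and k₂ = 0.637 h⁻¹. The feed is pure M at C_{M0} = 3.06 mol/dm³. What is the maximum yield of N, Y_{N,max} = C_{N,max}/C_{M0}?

At the optimum, C_{N,max}/C_{M0} = (k₁/k₂)^[k₂/(k₂−k₁)].
= (2.16/0.637)^(0.637/(0.637−2.16)) = (3.391)^(-0.4183) = 0.6001.

0.600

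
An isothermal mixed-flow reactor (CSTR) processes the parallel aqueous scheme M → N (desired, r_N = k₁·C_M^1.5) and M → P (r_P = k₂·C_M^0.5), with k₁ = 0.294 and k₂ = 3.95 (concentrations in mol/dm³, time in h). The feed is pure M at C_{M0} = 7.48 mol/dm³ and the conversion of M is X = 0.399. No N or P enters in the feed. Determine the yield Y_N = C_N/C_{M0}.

Exit C_M = C_{M0}(1−X) = 7.48×0.601 = 4.495 mol/dm³.
A CSTR operates uniformly at the exit composition, giving r_N = 2.802 and r_P = 8.375 (each k·C_M^n at C_M = 4.495).
Fraction of consumed M going to N: r_N/(r_N+r_P) = 0.2507.
C_N = 0.2507·C_{M0}·X = 0.2507×7.48×0.399 = 0.748 mol/dm³; Y_N = C_N/C_{M0} = 0.100.

0.100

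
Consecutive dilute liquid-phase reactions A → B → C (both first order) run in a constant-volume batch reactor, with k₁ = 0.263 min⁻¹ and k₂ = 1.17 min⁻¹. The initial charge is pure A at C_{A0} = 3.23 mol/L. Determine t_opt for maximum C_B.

The intermediate peaks when r₁ = r₂, i.e. k₁e^(−k₁t) = k₂e^(−k₂t), giving t_opt = ln(k₂/k₁)/(k₂−k₁).
= ln(1.17/0.263)/(1.17−0.263) = ln(4.449)/0.9070 = 1.493/0.9070 = 1.65 min.

1.65 min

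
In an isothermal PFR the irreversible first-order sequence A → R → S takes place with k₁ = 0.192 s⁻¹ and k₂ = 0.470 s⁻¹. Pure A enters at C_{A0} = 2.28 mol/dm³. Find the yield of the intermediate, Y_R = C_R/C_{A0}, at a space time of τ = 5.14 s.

For first-order series with pure A initially, C_R(τ) = k₁C_{A0}/(k₂−k₁)·(e^(−k₁τ) − e^(−k₂τ)).
e^(−k₁τ) = e^(−0.192×5.14) = e^(−0.9869) = 0.3727; e^(−k₂τ) = e^(−2.416) = 0.08930.
C_R = 0.192×2.28/(0.470−0.192) × (0.3727−0.08930) = 1.575×0.2834 = 0.4463 mol/dm³.
Y_R = C_R/C_{A0} = 0.4463/2.28 = 0.196.

0.196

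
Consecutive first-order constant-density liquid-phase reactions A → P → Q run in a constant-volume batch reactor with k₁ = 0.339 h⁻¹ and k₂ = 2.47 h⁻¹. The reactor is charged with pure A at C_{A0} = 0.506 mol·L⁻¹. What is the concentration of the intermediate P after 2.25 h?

For first-order series with pure A initially, C_P(t) = k₁C_{A0}/(k₂−k₁)·(e^(−k₁t) − e^(−k₂t)).
e^(−k₁t) = e^(−0.339×2.25) = e^(−0.7628) = 0.4664; e^(−k₂t) = e^(−5.558) = 0.003858.
C_P = 0.339×0.506/(2.47−0.339) × (0.4664−0.003858) = 0.08049×0.4625 = 0.03723 mol·L⁻¹.

0.0372 mol·L⁻¹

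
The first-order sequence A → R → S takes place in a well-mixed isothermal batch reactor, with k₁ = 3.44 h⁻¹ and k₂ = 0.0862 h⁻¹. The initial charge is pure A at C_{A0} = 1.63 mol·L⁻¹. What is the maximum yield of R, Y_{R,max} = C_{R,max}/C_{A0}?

Evaluating C_R at t_opt = ln(k₂/k₁)/(k₂−k₁) gives C_{R,max}/C_{A0} = (k₁/k₂)^[k₂/(k₂−k₁)].
= (3.44/0.0862)^(0.0862/(0.0862−3.44)) = (39.91)^(-0.02570) = 0.9096.

0.910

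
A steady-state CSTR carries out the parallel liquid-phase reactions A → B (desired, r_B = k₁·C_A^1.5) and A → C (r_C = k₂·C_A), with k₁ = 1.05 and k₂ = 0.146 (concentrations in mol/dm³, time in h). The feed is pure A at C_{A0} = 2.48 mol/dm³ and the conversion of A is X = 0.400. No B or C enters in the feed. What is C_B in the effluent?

Exit C_A = C_{A0}(1−X) = 2.48×0.600 = 1.488 mol/dm³.
Rates in a CSTR are evaluated at the outlet concentration: r_B = 1.05×1.488^1.5 = 1.906, r_C = 0.146×1.488 = 0.2172.
Fraction of consumed A going to B: r_B/(r_B+r_C) = 0.8977.
C_B = 0.8977·C_{A0}·X = 0.8977×2.48×0.400 = 0.890 mol/dm³.

0.890 mol/dm³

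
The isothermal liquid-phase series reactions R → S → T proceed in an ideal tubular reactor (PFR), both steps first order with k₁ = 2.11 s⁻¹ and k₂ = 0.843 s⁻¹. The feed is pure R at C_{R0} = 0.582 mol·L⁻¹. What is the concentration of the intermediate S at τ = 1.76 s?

0.196 mol·L⁻¹

For first-order series with pure R initially, C_S(τ) = k₁C_{R0}/(k₂−k₁)·(e^(−k₁τ) − e^(−k₂τ)).
e^(−k₁τ) = e^(−2.11×1.76) = e^(−3.714) = 0.02439; e^(−k₂τ) = e^(−1.484) = 0.2268.
C_S = 2.11×0.582/(0.843−2.11) × (0.02439−0.2268) = (-0.9692)×(-0.2024) = 0.1962 mol·L⁻¹.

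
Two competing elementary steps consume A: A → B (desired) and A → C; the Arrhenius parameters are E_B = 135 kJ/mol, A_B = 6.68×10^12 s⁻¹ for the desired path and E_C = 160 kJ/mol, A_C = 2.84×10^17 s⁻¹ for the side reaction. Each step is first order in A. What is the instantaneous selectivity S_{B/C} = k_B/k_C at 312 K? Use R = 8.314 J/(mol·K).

Since both paths have the same order in A, the concentration cancels and S_{B/C} = k_B/k_C = (A_B/A_C)·exp[(E_C−E_B)/(RT)].
(E_C−E_B)/(RT) = (160−135)×10³/(8.314×312) = 25000/2594 = 9.638.
k_B/k_C = (6.68×10^12/2.84×10^17)·exp(9.638) = 2.352×10^-5 × 15333 = 0.361.

0.361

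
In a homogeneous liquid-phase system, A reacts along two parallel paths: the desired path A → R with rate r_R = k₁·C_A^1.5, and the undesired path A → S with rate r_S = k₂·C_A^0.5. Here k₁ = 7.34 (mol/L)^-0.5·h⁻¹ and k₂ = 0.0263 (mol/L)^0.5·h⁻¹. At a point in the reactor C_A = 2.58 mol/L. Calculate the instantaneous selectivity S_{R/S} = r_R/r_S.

720

S_{R/S} = r_R/r_S = (k₁·C_A^1.5)/(k₂·C_A^0.5) = (k₁/k₂)·C_A.
= (7.34×2.580^1.5) / (0.0263×2.580^0.5) = 30.42/0.04224 = 720.
Since the desired path is higher order in A, keeping C_A high (PFR or concentrated feed) favours R.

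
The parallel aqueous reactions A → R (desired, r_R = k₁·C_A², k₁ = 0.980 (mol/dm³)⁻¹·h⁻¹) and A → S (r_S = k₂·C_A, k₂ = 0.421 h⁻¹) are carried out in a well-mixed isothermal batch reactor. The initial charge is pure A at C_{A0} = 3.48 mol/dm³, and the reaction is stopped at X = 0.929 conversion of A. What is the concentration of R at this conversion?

C_A = C_{A0}(1−X) = 0.2471 mol/dm³.
Along a PFR/batch, dC_S/dC_A = −r_S/(r_R+r_S) = −k₂/(k₂+k₁·C_A).
Integrating from C_{A0} to C_A: C_S = (0.421/0.980)·ln[(0.421+0.980·3.48)/(0.421+0.980·0.247)] = 0.4296·ln(3.831/0.6631) = 0.7535 mol/dm³.
Then C_R = (C_{A0}−C_A) − C_S = 3.233 − 0.7535 = 2.479 mol/dm³.

2.48 mol/dm³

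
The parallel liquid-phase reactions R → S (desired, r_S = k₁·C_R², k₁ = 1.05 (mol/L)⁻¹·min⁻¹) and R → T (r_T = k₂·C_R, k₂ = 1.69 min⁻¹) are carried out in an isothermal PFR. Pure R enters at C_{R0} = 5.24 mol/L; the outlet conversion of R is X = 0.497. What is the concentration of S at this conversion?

1.83 mol/L

C_R = C_{R0}(1−X) = 2.636 mol/L.
Along a PFR/batch, dC_T/dC_R = −r_T/(r_S+r_T) = −k₂/(k₂+k₁·C_R).
Integrating from C_{R0} to C_R: C_T = (1.69/1.05)·ln[(1.69+1.05·5.24)/(1.69+1.05·2.64)] = 1.610·ln(7.192/4.458) = 0.7700 mol/L.
Then C_S = (C_{R0}−C_R) − C_T = 2.604 − 0.7700 = 1.834 mol/L.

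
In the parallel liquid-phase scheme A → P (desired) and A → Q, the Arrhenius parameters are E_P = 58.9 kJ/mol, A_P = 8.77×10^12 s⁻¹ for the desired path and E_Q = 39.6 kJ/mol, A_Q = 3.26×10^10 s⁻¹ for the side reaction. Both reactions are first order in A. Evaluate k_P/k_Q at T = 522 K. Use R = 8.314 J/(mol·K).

Since both paths have the same order in A, the concentration cancels and S_{P/Q} = k_P/k_Q = (A_P/A_Q)·exp[(E_Q−E_P)/(RT)].
(E_Q−E_P)/(RT) = (39.6−58.9)×10³/(8.314×522) = -19300/4340 = -4.447.
k_P/k_Q = (8.77×10^12/3.26×10^10)·exp(-4.447) = 269.0 × 0.01171 = 3.15.
Since E_P > E_Q, raising the temperature improves selectivity toward P.

3.15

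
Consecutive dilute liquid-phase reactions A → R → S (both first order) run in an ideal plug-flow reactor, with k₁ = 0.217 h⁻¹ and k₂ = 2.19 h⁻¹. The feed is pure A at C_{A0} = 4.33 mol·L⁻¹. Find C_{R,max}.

For a first-order series the maximum intermediate yield is C_{R,max}/C_{A0} = (k₁/k₂)^[k₂/(k₂−k₁)].
= (0.217/2.19)^(2.19/(2.19−0.217)) = (0.09909)^(1.110) = 0.07684.
C_{R,max} = 0.07684×4.33 = 0.333 mol·L⁻¹.

0.333 mol·L⁻¹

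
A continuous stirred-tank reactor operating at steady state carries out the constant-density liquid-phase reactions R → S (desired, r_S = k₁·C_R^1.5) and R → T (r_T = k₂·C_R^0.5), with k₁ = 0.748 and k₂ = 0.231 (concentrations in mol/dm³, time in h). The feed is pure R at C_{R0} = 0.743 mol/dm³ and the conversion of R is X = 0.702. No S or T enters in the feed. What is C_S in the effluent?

Exit C_R = C_{R0}(1−X) = 0.743×0.298 = 0.2214 mol/dm³.
Rates in a CSTR are evaluated at the outlet concentration: r_S = 0.748×0.2214^1.5 = 0.07793, r_T = 0.231×0.2214^0.5 = 0.1087.
Fraction of consumed R going to S: r_S/(r_S+r_T) = 0.4176.
C_S = 0.4176·C_{R0}·X = 0.4176×0.743×0.702 = 0.218 mol/dm³.

0.218 mol/dm³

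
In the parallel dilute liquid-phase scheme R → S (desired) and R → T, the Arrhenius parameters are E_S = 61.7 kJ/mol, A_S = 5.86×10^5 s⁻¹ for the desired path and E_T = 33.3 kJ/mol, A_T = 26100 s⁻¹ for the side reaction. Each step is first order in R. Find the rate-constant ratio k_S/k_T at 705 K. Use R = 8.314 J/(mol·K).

0.177

k_S/k_T = (A_S/A_T)·exp[−(E_S−E_T)/(RT)] = (A_S/A_T)·exp[(E_T−E_S)/(RT)].
(E_T−E_S)/(RT) = (33.3−61.7)×10³/(8.314×705) = -28400/5861 = -4.845.
k_S/k_T = (5.86×10^5/26100)·exp(-4.845) = 22.45 × 0.007865 = 0.177.
Since E_S > E_T, raising the temperature improves selectivity toward S.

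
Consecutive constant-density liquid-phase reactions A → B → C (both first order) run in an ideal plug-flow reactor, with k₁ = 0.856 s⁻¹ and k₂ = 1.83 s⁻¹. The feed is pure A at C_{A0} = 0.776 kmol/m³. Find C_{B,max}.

0.186 kmol/m³

At the optimum, C_{B,max}/C_{A0} = (k₁/k₂)^[k₂/(k₂−k₁)].
= (0.856/1.83)^(1.83/(1.83−0.856)) = (0.4678)^(1.879) = 0.2399.
C_{B,max} = 0.2399×0.776 = 0.186 kmol/m³.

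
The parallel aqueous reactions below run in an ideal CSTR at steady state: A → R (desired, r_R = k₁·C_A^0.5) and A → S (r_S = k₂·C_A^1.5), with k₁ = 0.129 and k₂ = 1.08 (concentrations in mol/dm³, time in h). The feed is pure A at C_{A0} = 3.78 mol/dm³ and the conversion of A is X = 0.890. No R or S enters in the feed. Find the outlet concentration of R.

Exit C_A = C_{A0}(1−X) = 3.78×0.110 = 0.4158 mol/dm³.
Rates in a CSTR are evaluated at the outlet concentration: r_R = 0.129×0.4158^0.5 = 0.08318, r_S = 1.08×0.4158^1.5 = 0.2896.
Fraction of consumed A going to R: r_R/(r_R+r_S) = 0.2232.
C_R = 0.2232·C_{A0}·X = 0.2232×3.78×0.890 = 0.751 mol/dm³.

0.751 mol/dm³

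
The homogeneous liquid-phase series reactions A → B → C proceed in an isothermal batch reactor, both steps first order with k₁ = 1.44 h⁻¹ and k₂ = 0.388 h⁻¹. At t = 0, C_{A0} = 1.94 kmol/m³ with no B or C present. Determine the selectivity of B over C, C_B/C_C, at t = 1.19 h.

3.02

For first-order series with pure A initially, C_B(t) = k₁C_{A0}/(k₂−k₁)·(e^(−k₁t) − e^(−k₂t)).
e^(−k₁t) = e^(−1.44×1.19) = e^(−1.714) = 0.1802; e^(−k₂t) = e^(−0.4617) = 0.6302.
C_B = 1.44×1.94/(0.388−1.44) × (0.1802−0.6302) = (-2.656)×(-0.4500) = 1.195 kmol/m³.
C_A = C_{A0}e^(−k₁t) = 0.3496 kmol/m³, so C_C = C_{A0}−C_A−C_B = 0.3954 kmol/m³; C_B/C_C = 3.02.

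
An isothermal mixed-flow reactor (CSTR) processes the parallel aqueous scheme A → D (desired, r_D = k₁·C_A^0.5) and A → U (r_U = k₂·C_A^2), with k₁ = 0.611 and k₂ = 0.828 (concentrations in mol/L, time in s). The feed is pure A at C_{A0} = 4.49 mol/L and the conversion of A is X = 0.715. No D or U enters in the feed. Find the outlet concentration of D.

Exit C_A = C_{A0}(1−X) = 4.49×0.285 = 1.280 mol/L.
Rates in a CSTR are evaluated at the outlet concentration: r_D = 0.611×1.280^0.5 = 0.6912, r_U = 0.828×1.280^2 = 1.356.
Fraction of consumed A going to D: r_D/(r_D+r_U) = 0.3376.
C_D = 0.3376·C_{A0}·X = 0.3376×4.49×0.715 = 1.08 mol/L.

1.08 mol/L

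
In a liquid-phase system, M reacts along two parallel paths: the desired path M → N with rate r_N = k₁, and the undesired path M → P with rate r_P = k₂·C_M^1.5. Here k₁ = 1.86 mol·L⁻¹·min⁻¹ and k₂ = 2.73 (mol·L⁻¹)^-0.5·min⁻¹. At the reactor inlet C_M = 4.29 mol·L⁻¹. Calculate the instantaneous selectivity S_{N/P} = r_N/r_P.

0.0767

S_{N/P} = r_N/r_P = (k₁)/(k₂·C_M^1.5) = (k₁/k₂)·C_M^-1.5.
= (1.86) / (2.73×4.290^1.5) = 1.860/24.26 = 0.0767.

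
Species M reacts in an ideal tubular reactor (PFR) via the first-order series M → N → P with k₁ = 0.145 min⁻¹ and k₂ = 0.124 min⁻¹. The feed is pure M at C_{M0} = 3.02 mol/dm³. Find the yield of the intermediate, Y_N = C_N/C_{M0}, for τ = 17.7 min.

0.239

For first-order series with pure M initially, C_N(τ) = k₁C_{M0}/(k₂−k₁)·(e^(−k₁τ) − e^(−k₂τ)).
e^(−k₁τ) = e^(−0.145×17.7) = e^(−2.566) = 0.07680; e^(−k₂τ) = e^(−2.195) = 0.1114.
C_N = 0.145×3.02/(0.124−0.145) × (0.07680−0.1114) = (-20.85)×(-0.03458) = 0.7210 mol/dm³.
Y_N = C_N/C_{M0} = 0.7210/3.02 = 0.239.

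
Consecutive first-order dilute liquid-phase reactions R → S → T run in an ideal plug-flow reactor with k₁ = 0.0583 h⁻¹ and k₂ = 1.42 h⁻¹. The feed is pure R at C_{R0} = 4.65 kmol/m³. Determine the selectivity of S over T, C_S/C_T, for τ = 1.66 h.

0.606

Solving the coupled first-order balances gives C_S(τ) = [k₁/(k₂−k₁)]·C_{R0}·(e^(−k₁τ) − e^(−k₂τ)).
e^(−k₁τ) = e^(−0.0583×1.66) = e^(−0.09678) = 0.9078; e^(−k₂τ) = e^(−2.357) = 0.09468.
C_S = 0.0583×4.65/(1.42−0.0583) × (0.9078−0.09468) = 0.1991×0.8131 = 0.1619 kmol/m³.
C_R = C_{R0}e^(−k₁τ) = 4.221 kmol/m³, so C_T = C_{R0}−C_R−C_S = 0.2671 kmol/m³; C_S/C_T = 0.606.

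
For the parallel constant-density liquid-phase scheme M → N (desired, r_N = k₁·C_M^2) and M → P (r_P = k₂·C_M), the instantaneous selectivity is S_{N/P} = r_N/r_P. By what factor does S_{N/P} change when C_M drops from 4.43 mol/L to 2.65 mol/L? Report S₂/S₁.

0.598

S_{N/P} = (k₁/k₂)·C_M, so S₂/S₁ = (C_{M,2}/C_{M,1}).
= 2.65/4.43 = 0.598.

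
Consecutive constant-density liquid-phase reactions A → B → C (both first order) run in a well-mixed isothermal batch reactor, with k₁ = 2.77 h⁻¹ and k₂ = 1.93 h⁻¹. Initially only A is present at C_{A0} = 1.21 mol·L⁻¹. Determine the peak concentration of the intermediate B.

0.528 mol·L⁻¹

Evaluating C_B at t_opt = ln(k₂/k₁)/(k₂−k₁) gives C_{B,max}/C_{A0} = (k₁/k₂)^[k₂/(k₂−k₁)].
= (2.77/1.93)^(1.93/(1.93−2.77)) = (1.435)^(-2.298) = 0.4360.
C_{B,max} = 0.4360×1.21 = 0.528 mol·L⁻¹.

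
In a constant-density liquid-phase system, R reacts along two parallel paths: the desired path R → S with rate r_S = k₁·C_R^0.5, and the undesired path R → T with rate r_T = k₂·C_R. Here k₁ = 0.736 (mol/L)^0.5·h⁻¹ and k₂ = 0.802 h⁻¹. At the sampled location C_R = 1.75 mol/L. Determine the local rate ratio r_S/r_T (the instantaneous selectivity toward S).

0.694

S_{S/T} = r_S/r_T = (k₁·C_R^0.5)/(k₂·C_R) = (k₁/k₂)·C_R^-0.5.
= (0.736×1.750^0.5) / (0.802×1.750) = 0.9736/1.404 = 0.694.
The undesired path is higher order in R, so low C_R (CSTR or dilute feed) favours S.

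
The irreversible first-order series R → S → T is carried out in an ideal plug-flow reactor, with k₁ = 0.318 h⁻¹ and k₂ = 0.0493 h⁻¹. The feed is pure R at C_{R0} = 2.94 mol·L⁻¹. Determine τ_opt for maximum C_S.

For first-order series the maximum of C_S occurs at τ_opt = ln(k₂/k₁)/(k₂−k₁).
= ln(0.0493/0.318)/(0.0493−0.318) = ln(0.1550)/-0.2687 = -1.864/-0.2687 = 6.94 h.

6.94 h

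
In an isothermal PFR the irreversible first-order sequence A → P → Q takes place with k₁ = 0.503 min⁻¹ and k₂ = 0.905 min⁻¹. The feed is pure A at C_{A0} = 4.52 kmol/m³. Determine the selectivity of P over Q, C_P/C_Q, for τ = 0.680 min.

Solving the coupled first-order balances gives C_P(τ) = [k₁/(k₂−k₁)]·C_{A0}·(e^(−k₁τ) − e^(−k₂τ)).
e^(−k₁τ) = e^(−0.503×0.680) = e^(−0.3420) = 0.7103; e^(−k₂τ) = e^(−0.6154) = 0.5404.
C_P = 0.503×4.52/(0.905−0.503) × (0.7103−0.5404) = 5.656×0.1699 = 0.9609 kmol/m³.
C_A = C_{A0}e^(−k₁τ) = 3.211 kmol/m³, so C_Q = C_{A0}−C_A−C_P = 0.3485 kmol/m³; C_P/C_Q = 2.76.

2.76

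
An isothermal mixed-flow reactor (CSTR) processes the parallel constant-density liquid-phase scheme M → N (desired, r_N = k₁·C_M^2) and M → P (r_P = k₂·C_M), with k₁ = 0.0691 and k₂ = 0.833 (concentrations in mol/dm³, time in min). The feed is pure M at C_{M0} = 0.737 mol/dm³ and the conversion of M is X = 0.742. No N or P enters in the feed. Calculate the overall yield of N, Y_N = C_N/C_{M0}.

Exit C_M = C_{M0}(1−X) = 0.737×0.258 = 0.1901 mol/dm³.
In a CSTR the entire volume is at exit conditions, so r_N = 0.0691×0.1901^2 = 0.002498 and r_P = 0.833×0.1901 = 0.1584.
Fraction of consumed M going to N: r_N/(r_N+r_P) = 0.01553.
C_N = 0.01553·C_{M0}·X = 0.01553×0.737×0.742 = 0.00849 mol/dm³; Y_N = C_N/C_{M0} = 0.0115.

0.0115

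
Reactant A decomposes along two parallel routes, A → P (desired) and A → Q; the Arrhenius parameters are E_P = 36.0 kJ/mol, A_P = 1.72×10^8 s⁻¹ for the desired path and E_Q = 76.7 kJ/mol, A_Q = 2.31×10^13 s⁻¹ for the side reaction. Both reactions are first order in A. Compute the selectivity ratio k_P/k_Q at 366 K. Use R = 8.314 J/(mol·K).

k_P/k_Q = (A_P/A_Q)·exp[−(E_P−E_Q)/(RT)] = (A_P/A_Q)·exp[(E_Q−E_P)/(RT)].
(E_Q−E_P)/(RT) = (76.7−36.0)×10³/(8.314×366) = 40700/3043 = 13.38.
k_P/k_Q = (1.72×10^8/2.31×10^13)·exp(13.38) = 7.446×10^-6 × 6.439×10^5 = 4.79.

4.79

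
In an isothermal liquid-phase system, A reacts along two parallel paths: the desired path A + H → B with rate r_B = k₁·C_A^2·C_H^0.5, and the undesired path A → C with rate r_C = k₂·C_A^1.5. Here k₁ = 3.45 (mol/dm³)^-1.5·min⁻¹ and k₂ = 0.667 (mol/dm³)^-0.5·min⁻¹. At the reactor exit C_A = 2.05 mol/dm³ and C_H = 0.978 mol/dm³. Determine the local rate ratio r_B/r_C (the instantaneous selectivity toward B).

7.32

S_{B/C} = r_B/r_C = (k₁·C_A^2·C_H^0.5)/(k₂·C_A^1.5) = (k₁/k₂)·C_A^0.5·C_H^0.5.
= (3.45×2.050^2×0.9780^0.5) / (0.667×2.050^1.5) = 14.34/1.958 = 7.32.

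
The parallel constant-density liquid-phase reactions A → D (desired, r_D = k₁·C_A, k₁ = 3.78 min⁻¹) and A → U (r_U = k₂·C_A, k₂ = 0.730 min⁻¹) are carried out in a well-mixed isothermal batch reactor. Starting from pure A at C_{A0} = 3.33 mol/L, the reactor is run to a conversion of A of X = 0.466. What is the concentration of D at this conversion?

1.30 mol/L

C_A = C_{A0}(1−X) = 1.778 mol/L.
Both paths are first order in A, so the instantaneous fraction to D is constant: dC_D/d(−C_A) = k₁/(k₁+k₂) = 0.8381.
C_D = 0.8381·(C_{A0}−C_A) = 0.8381×1.552 = 1.30 mol/L.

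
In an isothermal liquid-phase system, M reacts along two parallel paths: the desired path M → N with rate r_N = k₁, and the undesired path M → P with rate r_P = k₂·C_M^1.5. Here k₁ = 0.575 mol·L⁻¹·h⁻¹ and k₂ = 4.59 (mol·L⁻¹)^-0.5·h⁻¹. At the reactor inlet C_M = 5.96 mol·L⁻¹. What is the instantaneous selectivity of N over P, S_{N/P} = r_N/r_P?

S_{N/P} = r_N/r_P = (k₁)/(k₂·C_M^1.5) = (k₁/k₂)·C_M^-1.5.
= (0.575) / (4.59×5.960^1.5) = 0.5750/66.79 = 0.00861.
The undesired path is higher order in M, so low C_M (CSTR or dilute feed) favours N.

0.00861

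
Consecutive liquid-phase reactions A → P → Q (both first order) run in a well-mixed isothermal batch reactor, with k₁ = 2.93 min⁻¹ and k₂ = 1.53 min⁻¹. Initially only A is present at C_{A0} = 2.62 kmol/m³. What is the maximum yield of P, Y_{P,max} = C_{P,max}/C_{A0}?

At the optimum, C_{P,max}/C_{A0} = (k₁/k₂)^[k₂/(k₂−k₁)].
= (2.93/1.53)^(1.53/(1.53−2.93)) = (1.915)^(-1.093) = 0.4916.

0.492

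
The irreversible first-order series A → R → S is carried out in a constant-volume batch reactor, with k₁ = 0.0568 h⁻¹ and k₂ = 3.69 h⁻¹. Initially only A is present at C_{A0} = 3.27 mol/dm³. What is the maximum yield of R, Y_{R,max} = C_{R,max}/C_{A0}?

0.0144

For a first-order series the maximum intermediate yield is C_{R,max}/C_{A0} = (k₁/k₂)^[k₂/(k₂−k₁)].
= (0.0568/3.69)^(3.69/(3.69−0.0568)) = (0.01539)^(1.016) = 0.01442.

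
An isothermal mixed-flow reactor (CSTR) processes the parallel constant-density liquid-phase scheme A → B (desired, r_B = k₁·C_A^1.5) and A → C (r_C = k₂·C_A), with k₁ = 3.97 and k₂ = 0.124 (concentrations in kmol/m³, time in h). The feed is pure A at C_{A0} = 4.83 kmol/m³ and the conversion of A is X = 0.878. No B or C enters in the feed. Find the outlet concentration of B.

Exit C_A = C_{A0}(1−X) = 4.83×0.122 = 0.5893 kmol/m³.
Rates in a CSTR are evaluated at the outlet concentration: r_B = 3.97×0.5893^1.5 = 1.796, r_C = 0.124×0.5893 = 0.07307.
Fraction of consumed A going to B: r_B/(r_B+r_C) = 0.9609.
C_B = 0.9609·C_{A0}·X = 0.9609×4.83×0.878 = 4.07 kmol/m³.

4.07 kmol/m³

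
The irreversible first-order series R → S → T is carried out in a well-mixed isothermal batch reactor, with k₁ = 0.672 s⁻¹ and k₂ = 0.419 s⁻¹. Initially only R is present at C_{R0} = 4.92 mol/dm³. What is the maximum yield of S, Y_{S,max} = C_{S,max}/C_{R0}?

For a first-order series the maximum intermediate yield is C_{S,max}/C_{R0} = (k₁/k₂)^[k₂/(k₂−k₁)].
= (0.672/0.419)^(0.419/(0.419−0.672)) = (1.604)^(-1.656) = 0.4573.

0.457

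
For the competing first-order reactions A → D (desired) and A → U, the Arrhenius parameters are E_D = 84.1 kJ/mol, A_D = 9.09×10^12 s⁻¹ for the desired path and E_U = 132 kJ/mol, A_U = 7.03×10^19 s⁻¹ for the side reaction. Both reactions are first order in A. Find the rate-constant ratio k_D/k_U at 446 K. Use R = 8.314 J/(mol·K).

0.0527

With equal orders, S_{D/U} = k_D/k_U = (A_D/A_U)·exp[(E_U−E_D)/(RT)].
(E_U−E_D)/(RT) = (132−84.1)×10³/(8.314×446) = 47900/3708 = 12.92.
k_D/k_U = (9.09×10^12/7.03×10^19)·exp(12.92) = 1.293×10^-7 × 4.075×10^5 = 0.0527.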